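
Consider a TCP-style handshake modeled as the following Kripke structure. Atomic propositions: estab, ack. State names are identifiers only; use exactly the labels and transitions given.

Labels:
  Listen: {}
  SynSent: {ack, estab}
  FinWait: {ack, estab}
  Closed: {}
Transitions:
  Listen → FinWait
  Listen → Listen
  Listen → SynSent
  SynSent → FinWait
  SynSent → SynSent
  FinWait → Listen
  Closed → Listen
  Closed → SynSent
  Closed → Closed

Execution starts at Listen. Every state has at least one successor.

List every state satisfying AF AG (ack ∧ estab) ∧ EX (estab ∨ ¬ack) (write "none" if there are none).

none

States satisfying AG (ack ∧ estab): ∅.
States satisfying AF AG (ack ∧ estab): ∅.
States satisfying estab ∨ ¬ack: {Listen, SynSent, FinWait, Closed}.
States satisfying EX (estab ∨ ¬ack): {Listen, SynSent, FinWait, Closed}.
States satisfying AF AG (ack ∧ estab) ∧ EX (estab ∨ ¬ack): ∅.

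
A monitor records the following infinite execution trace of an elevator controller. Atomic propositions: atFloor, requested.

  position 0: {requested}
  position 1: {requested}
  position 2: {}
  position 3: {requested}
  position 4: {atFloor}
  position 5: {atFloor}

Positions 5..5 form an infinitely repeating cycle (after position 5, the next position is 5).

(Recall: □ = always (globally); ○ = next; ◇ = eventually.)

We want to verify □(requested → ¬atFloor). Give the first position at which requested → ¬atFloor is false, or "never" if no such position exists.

requested → ¬atFloor holds at every position 0..5, and those are all the positions the trace ever visits, so the invariant □(requested → ¬atFloor) is never violated.

never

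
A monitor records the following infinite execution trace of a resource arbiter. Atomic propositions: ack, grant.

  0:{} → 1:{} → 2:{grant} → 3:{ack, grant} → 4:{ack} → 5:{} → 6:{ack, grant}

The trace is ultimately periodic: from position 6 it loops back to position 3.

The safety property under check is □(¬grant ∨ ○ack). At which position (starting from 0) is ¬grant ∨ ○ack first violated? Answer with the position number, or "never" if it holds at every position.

never

¬grant ∨ ○ack holds at every position 0..6, and those are all the positions the trace ever visits, so the invariant □(¬grant ∨ ○ack) is never violated.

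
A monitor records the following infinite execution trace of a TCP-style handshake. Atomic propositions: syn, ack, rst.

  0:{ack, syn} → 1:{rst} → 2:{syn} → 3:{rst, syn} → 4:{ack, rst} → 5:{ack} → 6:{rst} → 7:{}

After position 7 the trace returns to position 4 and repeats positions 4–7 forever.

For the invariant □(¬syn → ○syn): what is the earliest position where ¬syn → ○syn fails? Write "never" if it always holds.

4

Check ¬syn → ○syn at each position in order: 0 ✓, 1 ✓, 2 ✓, 3 ✓.
At position 4 the labels are {ack, rst} and the next position 5 has {ack}, so ¬syn → ○syn is false there. This is the first violation.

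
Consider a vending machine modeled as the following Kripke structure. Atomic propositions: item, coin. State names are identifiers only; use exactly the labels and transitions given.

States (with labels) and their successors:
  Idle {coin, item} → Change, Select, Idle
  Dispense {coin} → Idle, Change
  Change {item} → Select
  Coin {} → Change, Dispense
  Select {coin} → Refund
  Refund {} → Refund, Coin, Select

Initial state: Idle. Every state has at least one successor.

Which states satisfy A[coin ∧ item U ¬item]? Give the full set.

States satisfying coin ∧ item: {Idle}.
States satisfying ¬item: {Dispense, Coin, Select, Refund}.
States satisfying A[coin ∧ item U ¬item]: {Dispense, Coin, Select, Refund}.

{Dispense, Coin, Select, Refund}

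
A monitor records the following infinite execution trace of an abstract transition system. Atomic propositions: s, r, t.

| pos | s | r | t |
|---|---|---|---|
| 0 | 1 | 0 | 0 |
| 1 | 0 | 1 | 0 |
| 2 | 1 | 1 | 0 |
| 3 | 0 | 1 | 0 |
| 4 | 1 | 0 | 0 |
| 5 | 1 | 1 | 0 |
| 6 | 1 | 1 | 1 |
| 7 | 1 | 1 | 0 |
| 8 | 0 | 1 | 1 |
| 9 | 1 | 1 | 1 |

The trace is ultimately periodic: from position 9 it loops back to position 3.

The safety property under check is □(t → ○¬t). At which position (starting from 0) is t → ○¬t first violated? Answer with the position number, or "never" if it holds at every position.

8

Check t → ○¬t at each position in order: 0 ✓, 1 ✓, 2 ✓, 3 ✓, 4 ✓, 5 ✓, 6 ✓, 7 ✓.
At position 8 the labels are {r, t} and the next position 9 has {r, s, t}, so t → ○¬t is false there. This is the first violation.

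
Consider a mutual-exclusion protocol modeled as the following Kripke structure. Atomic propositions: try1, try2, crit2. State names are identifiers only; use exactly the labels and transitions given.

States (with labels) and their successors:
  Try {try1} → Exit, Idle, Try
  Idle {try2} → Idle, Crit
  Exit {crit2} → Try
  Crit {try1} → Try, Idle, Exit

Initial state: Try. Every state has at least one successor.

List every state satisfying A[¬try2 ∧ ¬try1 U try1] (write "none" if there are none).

{Try, Exit, Crit}

States satisfying ¬try2 ∧ ¬try1: {Exit}.
States satisfying try1: {Try, Crit}.
States satisfying A[¬try2 ∧ ¬try1 U try1]: {Try, Exit, Crit}.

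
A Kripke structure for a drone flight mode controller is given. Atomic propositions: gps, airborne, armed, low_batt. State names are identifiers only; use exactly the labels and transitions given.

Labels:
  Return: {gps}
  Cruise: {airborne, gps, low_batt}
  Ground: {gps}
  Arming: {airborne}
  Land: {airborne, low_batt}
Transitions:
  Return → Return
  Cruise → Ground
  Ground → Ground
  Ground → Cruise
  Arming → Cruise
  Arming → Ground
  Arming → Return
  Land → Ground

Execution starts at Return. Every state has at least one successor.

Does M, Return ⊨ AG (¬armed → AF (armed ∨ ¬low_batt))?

States satisfying ¬armed → AF (armed ∨ ¬low_batt): {Return, Cruise, Ground, Arming, Land}.
States satisfying AG (¬armed → AF (armed ∨ ¬low_batt)): {Return, Cruise, Ground, Arming, Land}.
Every state reachable from Return satisfies ¬armed → AF (armed ∨ ¬low_batt).
Return ∈ Sat(AG (¬armed → AF (armed ∨ ¬low_batt))).

Holds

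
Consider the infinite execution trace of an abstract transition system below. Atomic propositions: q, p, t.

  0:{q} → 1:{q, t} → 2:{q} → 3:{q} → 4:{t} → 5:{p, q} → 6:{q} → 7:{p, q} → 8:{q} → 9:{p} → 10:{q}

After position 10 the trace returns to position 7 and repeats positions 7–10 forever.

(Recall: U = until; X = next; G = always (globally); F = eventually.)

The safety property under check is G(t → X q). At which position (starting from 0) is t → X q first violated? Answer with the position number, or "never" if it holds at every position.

t → X q holds at every position 0..10, and those are all the positions the trace ever visits, so the invariant G(t → X q) is never violated.

never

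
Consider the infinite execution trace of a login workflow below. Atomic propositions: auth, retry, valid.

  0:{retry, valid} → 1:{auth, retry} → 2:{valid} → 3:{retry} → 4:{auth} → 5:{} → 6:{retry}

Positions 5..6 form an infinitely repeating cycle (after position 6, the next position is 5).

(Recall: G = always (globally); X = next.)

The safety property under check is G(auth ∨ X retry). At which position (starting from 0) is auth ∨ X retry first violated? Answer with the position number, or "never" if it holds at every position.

3

Check auth ∨ X retry at each position in order: 0 ✓, 1 ✓, 2 ✓.
At position 3 the labels are {retry} and the next position 4 has {auth}, so auth ∨ X retry is false there. This is the first violation.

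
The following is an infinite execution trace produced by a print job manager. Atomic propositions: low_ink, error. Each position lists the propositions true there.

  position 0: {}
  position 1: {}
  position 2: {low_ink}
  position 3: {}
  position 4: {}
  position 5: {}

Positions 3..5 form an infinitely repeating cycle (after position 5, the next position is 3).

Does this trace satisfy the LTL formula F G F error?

No

G F error is false at every position 0..5, so it never becomes true and F G F error fails.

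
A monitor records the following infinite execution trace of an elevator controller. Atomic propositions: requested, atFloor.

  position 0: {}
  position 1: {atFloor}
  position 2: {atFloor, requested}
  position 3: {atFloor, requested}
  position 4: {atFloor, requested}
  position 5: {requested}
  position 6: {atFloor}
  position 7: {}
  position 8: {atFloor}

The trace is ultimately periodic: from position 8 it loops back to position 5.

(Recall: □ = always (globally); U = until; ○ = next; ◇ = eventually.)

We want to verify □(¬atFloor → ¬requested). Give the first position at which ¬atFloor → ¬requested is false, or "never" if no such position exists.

Check ¬atFloor → ¬requested at each position in order: 0 ✓, 1 ✓, 2 ✓, 3 ✓, 4 ✓.
At position 5 the labels are {requested}, so ¬atFloor → ¬requested is false there. This is the first violation.

5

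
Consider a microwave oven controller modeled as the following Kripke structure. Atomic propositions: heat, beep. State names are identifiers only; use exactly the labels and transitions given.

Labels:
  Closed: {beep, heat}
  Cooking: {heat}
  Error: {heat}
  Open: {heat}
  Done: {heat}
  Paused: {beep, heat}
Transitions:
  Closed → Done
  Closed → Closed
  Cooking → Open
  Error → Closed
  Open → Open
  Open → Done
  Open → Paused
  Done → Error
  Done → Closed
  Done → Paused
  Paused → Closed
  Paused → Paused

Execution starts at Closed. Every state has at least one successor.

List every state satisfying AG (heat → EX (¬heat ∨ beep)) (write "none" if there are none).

{Closed, Error, Open, Done, Paused}

States satisfying heat → EX (¬heat ∨ beep): {Closed, Error, Open, Done, Paused}.
States satisfying AG (heat → EX (¬heat ∨ beep)): {Closed, Error, Open, Done, Paused}.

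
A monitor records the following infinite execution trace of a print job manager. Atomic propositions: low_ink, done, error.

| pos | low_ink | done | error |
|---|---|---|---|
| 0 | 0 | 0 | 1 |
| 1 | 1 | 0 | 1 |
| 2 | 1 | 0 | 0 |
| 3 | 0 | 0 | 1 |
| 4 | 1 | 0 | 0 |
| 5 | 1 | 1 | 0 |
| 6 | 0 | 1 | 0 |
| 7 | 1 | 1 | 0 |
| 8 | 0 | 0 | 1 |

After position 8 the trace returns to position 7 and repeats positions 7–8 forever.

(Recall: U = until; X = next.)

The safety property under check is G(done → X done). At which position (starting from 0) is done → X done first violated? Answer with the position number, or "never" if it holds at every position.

7

Check done → X done at each position in order: 0 ✓, 1 ✓, 2 ✓, 3 ✓, 4 ✓, 5 ✓, 6 ✓.
At position 7 the labels are {done, low_ink} and the next position 8 has {error}, so done → X done is false there. This is the first violation.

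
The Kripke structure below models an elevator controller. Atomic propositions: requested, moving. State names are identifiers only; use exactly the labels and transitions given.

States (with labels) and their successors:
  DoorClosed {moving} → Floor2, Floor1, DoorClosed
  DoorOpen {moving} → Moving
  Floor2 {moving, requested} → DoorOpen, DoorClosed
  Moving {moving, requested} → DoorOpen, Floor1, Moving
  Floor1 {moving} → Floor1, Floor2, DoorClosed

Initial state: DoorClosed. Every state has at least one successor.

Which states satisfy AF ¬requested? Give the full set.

States satisfying ¬requested: {DoorClosed, DoorOpen, Floor1}.
States satisfying AF ¬requested: {DoorClosed, DoorOpen, Floor2, Floor1}.

{DoorClosed, DoorOpen, Floor2, Floor1}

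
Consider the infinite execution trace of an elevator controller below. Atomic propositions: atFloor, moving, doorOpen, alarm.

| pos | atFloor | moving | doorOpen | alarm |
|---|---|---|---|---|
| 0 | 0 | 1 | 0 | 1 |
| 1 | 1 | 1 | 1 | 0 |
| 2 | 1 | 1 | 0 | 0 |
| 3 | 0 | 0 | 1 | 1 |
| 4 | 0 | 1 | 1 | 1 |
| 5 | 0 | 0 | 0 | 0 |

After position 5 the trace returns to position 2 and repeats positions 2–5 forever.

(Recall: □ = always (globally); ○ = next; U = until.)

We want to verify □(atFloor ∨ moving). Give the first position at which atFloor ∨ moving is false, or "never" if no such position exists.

Check atFloor ∨ moving at each position in order: 0 ✓, 1 ✓, 2 ✓.
At position 3 the labels are {alarm, doorOpen}, so atFloor ∨ moving is false there. This is the first violation.

3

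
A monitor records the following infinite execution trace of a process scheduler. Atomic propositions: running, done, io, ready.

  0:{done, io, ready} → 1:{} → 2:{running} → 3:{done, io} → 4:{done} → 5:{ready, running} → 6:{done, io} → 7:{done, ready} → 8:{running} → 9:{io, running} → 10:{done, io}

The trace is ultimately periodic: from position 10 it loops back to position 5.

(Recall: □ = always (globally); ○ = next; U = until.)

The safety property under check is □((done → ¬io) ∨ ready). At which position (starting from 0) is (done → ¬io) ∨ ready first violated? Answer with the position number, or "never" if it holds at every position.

Check (done → ¬io) ∨ ready at each position in order: 0 ✓, 1 ✓, 2 ✓.
At position 3 the labels are {done, io}, so (done → ¬io) ∨ ready is false there. This is the first violation.

3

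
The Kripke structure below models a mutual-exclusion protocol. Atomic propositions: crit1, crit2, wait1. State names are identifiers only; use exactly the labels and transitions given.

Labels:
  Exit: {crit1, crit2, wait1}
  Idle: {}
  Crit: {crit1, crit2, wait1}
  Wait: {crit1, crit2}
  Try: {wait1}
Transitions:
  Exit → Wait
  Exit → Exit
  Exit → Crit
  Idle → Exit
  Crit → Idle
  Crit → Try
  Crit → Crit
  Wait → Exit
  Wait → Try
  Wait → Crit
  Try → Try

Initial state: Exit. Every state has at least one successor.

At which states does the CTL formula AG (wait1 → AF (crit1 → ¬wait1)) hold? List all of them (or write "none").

{Try}

States satisfying wait1 → AF (crit1 → ¬wait1): {Idle, Wait, Try}.
States satisfying AG (wait1 → AF (crit1 → ¬wait1)): {Try}.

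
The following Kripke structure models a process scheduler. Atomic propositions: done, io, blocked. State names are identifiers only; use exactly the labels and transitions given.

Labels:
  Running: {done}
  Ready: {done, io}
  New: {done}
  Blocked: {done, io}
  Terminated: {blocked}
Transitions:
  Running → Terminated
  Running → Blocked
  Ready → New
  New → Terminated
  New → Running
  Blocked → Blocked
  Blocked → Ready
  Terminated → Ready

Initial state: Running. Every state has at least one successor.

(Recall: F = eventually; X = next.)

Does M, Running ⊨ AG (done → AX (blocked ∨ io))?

States satisfying done → AX (blocked ∨ io): {Running, Blocked, Terminated}.
States satisfying AG (done → AX (blocked ∨ io)): ∅.
New is reachable from Running and violates done → AX (blocked ∨ io), so AG fails at Running.
Running ∉ Sat(AG (done → AX (blocked ∨ io))).

Does not hold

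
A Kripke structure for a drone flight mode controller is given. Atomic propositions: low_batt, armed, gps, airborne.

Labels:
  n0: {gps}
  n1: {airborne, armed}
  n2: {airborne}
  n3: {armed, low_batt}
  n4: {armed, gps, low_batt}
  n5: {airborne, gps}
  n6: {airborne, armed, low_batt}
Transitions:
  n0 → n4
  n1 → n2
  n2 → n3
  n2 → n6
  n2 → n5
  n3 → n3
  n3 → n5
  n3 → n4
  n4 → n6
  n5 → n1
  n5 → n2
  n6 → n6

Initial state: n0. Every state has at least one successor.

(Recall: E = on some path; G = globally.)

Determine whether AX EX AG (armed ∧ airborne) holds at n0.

States satisfying EX AG (armed ∧ airborne): {n2, n4, n6}.
States satisfying AX EX AG (armed ∧ airborne): {n0, n1, n4, n6}.
n0 ∈ Sat(AX EX AG (armed ∧ airborne)).

Yes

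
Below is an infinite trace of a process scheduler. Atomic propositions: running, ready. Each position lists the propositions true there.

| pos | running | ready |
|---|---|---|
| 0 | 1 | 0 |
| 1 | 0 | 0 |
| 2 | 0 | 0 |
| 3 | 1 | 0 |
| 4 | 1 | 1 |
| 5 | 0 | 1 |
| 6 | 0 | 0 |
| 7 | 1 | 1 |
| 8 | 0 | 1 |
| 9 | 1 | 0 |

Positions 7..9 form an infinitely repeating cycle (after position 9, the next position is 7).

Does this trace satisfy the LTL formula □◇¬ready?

◇¬ready holds at every position 0..9, and those are all positions ever visited, so □◇¬ready holds.

Holds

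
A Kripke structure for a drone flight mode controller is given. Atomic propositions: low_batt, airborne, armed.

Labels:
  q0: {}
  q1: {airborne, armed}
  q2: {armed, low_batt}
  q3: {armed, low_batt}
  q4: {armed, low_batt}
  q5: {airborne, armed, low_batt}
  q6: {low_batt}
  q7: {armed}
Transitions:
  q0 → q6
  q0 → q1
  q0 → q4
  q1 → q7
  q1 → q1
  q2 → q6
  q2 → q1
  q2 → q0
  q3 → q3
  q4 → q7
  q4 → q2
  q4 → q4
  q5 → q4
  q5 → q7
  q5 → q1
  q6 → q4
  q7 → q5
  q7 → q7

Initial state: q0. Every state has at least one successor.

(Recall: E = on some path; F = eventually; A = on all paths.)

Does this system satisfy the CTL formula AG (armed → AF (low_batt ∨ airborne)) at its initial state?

Does not hold

States satisfying armed → AF (low_batt ∨ airborne): {q0, q1, q2, q3, q4, q5, q6}.
States satisfying AG (armed → AF (low_batt ∨ airborne)): {q3}.
q7 is reachable from q0 and violates armed → AF (low_batt ∨ airborne), so AG fails at q0.
q0 ∉ Sat(AG (armed → AF (low_batt ∨ airborne))).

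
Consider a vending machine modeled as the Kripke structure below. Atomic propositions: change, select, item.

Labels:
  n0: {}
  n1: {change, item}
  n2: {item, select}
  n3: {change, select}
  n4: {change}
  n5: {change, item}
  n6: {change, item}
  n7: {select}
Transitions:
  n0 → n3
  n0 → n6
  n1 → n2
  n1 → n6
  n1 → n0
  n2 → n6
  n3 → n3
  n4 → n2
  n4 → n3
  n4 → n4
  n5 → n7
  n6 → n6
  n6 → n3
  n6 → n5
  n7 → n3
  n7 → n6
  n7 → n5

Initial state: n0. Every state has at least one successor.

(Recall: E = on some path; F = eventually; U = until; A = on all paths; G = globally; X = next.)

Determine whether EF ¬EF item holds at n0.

Satisfied

States satisfying ¬EF item: {n3}.
States satisfying EF ¬EF item: {n0, n1, n2, n3, n4, n5, n6, n7}.
Some path from n0 reaches a state where ¬EF item holds.
n0 ∈ Sat(EF ¬EF item).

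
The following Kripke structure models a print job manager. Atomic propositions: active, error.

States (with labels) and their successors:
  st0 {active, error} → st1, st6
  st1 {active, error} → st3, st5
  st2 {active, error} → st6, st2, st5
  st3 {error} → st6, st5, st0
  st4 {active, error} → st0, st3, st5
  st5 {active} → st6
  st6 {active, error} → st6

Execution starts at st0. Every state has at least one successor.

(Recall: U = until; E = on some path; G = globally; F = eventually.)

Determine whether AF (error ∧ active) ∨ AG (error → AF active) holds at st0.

Satisfied

States satisfying error ∧ active: {st0, st1, st2, st4, st6}.
States satisfying AF (error ∧ active): {st0, st1, st2, st3, st4, st5, st6}.
States satisfying error → AF active: {st0, st1, st2, st3, st4, st5, st6}.
States satisfying AG (error → AF active): {st0, st1, st2, st3, st4, st5, st6}.
States satisfying AF (error ∧ active) ∨ AG (error → AF active): {st0, st1, st2, st3, st4, st5, st6}.
st0 ∈ Sat(AF (error ∧ active) ∨ AG (error → AF active)).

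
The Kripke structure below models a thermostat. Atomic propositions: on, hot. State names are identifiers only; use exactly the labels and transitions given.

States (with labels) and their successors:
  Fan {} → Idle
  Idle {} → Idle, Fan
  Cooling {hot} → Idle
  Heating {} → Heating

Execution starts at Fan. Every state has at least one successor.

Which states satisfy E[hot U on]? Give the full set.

none

States satisfying hot: {Cooling}.
States satisfying on: ∅.
States satisfying E[hot U on]: ∅.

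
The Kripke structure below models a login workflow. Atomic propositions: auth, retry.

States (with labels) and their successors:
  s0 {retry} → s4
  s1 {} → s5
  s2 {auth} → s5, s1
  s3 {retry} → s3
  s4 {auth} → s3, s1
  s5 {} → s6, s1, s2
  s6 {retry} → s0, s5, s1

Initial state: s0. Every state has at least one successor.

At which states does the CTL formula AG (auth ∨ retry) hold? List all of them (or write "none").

{s3}

States satisfying auth ∨ retry: {s0, s2, s3, s4, s6}.
States satisfying AG (auth ∨ retry): {s3}.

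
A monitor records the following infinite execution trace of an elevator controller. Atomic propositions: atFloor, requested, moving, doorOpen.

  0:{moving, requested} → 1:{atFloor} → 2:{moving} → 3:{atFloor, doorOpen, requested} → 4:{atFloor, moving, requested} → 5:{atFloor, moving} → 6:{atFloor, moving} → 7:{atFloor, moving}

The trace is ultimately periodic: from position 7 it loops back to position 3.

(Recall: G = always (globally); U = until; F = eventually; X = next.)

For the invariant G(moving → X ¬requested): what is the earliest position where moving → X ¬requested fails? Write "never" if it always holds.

2

Check moving → X ¬requested at each position in order: 0 ✓, 1 ✓.
At position 2 the labels are {moving} and the next position 3 has {atFloor, doorOpen, requested}, so moving → X ¬requested is false there. This is the first violation.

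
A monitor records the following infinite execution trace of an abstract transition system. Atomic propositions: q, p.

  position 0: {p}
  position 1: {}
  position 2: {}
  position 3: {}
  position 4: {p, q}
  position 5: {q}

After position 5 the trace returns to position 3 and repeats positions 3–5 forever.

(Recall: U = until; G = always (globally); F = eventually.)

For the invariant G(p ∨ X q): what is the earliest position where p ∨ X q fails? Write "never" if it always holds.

Check p ∨ X q at each position in order: 0 ✓.
At position 1 the labels are {} and the next position 2 has {}, so p ∨ X q is false there. This is the first violation.

1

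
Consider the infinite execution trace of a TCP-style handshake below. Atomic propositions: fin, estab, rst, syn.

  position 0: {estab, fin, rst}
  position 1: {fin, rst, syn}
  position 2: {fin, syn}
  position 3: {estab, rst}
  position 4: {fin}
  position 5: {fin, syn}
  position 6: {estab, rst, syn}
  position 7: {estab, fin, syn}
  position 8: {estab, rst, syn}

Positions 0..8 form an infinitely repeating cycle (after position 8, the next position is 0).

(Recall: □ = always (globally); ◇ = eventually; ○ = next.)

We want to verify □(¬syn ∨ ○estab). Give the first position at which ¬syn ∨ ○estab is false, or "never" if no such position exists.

1

Check ¬syn ∨ ○estab at each position in order: 0 ✓.
At position 1 the labels are {fin, rst, syn} and the next position 2 has {fin, syn}, so ¬syn ∨ ○estab is false there. This is the first violation.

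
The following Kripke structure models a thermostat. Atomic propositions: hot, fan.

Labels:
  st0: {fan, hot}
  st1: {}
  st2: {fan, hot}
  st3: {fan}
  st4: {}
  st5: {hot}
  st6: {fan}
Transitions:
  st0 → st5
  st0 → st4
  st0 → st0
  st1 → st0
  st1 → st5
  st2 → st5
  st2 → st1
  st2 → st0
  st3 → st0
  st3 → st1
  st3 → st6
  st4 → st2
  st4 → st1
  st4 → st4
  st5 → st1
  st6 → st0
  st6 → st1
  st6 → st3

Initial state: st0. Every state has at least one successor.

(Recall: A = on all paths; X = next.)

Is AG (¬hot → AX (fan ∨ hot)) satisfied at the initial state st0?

States satisfying ¬hot → AX (fan ∨ hot): {st0, st1, st2, st5}.
States satisfying AG (¬hot → AX (fan ∨ hot)): ∅.
st4 is reachable from st0 and violates ¬hot → AX (fan ∨ hot), so AG fails at st0.
st0 ∉ Sat(AG (¬hot → AX (fan ∨ hot))).

Violated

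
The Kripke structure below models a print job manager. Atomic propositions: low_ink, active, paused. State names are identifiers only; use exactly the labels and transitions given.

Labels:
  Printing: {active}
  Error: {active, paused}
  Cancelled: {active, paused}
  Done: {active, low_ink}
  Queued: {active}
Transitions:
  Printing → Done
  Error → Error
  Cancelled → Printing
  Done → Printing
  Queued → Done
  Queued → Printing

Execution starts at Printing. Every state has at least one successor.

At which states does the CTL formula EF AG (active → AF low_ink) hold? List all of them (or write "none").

{Printing, Cancelled, Done, Queued}

States satisfying AG (active → AF low_ink): {Printing, Cancelled, Done, Queued}.
States satisfying EF AG (active → AF low_ink): {Printing, Cancelled, Done, Queued}.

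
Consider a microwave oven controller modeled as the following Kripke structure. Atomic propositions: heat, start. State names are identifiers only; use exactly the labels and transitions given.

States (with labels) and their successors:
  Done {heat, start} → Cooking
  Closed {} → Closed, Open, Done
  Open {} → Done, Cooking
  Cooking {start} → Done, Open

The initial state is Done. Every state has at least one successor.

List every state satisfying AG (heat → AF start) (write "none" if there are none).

States satisfying heat → AF start: {Done, Closed, Open, Cooking}.
States satisfying AG (heat → AF start): {Done, Closed, Open, Cooking}.

{Done, Closed, Open, Cooking}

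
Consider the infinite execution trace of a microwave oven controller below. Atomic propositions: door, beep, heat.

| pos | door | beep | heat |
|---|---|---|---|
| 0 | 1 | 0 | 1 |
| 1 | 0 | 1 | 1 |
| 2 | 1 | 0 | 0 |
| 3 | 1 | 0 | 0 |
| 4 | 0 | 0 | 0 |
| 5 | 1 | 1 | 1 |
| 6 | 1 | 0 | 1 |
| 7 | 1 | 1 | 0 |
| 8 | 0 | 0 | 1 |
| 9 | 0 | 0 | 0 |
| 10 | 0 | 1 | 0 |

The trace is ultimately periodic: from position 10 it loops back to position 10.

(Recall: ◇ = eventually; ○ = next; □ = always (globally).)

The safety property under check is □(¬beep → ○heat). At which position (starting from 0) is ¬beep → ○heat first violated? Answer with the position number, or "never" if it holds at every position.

Check ¬beep → ○heat at each position in order: 0 ✓, 1 ✓.
At position 2 the labels are {door} and the next position 3 has {door}, so ¬beep → ○heat is false there. This is the first violation.

2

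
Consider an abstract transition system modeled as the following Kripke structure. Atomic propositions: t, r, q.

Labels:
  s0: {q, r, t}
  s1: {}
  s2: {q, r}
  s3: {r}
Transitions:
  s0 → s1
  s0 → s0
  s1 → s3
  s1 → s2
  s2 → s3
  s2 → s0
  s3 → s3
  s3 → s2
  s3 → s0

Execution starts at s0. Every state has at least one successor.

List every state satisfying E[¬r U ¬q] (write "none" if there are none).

States satisfying ¬r: {s1}.
States satisfying ¬q: {s1, s3}.
States satisfying E[¬r U ¬q]: {s1, s3}.

{s1, s3}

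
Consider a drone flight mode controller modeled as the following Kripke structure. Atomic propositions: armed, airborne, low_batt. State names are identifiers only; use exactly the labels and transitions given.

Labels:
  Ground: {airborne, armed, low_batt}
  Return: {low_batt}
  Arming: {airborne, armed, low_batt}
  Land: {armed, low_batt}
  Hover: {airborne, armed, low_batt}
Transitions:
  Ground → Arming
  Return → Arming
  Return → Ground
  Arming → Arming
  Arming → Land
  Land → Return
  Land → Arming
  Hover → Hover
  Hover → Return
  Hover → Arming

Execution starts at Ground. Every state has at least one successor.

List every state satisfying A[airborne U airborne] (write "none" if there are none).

{Ground, Arming, Hover}

States satisfying airborne: {Ground, Arming, Hover}.
States satisfying A[airborne U airborne]: {Ground, Arming, Hover}.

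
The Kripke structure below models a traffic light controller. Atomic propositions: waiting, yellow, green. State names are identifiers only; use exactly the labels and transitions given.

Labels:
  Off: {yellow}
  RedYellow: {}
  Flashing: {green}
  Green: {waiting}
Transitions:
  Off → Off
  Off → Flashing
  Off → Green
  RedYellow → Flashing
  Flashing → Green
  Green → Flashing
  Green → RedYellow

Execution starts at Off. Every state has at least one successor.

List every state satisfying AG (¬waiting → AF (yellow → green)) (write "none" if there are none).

States satisfying ¬waiting → AF (yellow → green): {RedYellow, Flashing, Green}.
States satisfying AG (¬waiting → AF (yellow → green)): {RedYellow, Flashing, Green}.

{RedYellow, Flashing, Green}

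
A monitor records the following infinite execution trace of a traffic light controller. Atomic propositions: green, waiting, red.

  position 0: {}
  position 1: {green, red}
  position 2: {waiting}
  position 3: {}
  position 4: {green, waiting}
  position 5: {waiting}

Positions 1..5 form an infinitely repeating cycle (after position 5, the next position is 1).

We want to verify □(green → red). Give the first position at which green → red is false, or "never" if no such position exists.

Check green → red at each position in order: 0 ✓, 1 ✓, 2 ✓, 3 ✓.
At position 4 the labels are {green, waiting}, so green → red is false there. This is the first violation.

4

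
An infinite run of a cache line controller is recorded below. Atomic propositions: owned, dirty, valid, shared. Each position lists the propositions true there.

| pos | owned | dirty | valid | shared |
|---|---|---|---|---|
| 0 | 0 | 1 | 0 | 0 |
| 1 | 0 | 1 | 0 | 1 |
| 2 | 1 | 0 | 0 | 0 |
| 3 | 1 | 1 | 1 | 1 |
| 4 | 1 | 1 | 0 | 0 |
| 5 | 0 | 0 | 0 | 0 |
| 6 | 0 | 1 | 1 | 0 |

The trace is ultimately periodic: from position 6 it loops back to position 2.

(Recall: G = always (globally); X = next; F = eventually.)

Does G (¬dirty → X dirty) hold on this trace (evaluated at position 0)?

Satisfied

¬dirty → X dirty holds at every position 0..6, and those are all positions ever visited, so G (¬dirty → X dirty) holds.
Positions where ¬dirty holds: 2, 5.
Check X dirty at each: 2→ok, 5→ok.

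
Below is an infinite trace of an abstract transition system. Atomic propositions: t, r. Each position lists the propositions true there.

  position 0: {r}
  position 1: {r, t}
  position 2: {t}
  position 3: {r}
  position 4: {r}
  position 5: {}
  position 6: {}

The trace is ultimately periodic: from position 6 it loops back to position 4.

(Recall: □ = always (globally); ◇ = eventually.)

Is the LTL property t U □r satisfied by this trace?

Violated

Walking from position 0: at position 0, □r has not yet held and t fails, so t U □r is false.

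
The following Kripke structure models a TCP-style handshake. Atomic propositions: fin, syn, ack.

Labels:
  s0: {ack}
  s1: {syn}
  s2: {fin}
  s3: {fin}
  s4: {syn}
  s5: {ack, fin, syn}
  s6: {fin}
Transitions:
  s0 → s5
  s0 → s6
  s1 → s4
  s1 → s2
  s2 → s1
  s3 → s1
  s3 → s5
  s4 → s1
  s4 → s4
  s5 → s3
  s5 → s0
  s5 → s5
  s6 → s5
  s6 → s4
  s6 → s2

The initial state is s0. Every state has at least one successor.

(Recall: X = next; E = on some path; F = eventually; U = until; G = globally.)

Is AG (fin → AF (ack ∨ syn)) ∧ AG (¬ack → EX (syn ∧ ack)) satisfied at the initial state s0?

States satisfying fin → AF (ack ∨ syn): {s0, s1, s2, s3, s4, s5, s6}.
States satisfying AG (fin → AF (ack ∨ syn)): {s0, s1, s2, s3, s4, s5, s6}.
States satisfying ¬ack → EX (syn ∧ ack): {s0, s3, s5, s6}.
States satisfying AG (¬ack → EX (syn ∧ ack)): ∅.
States satisfying AG (fin → AF (ack ∨ syn)) ∧ AG (¬ack → EX (syn ∧ ack)): ∅.
s0 ∉ Sat(AG (fin → AF (ack ∨ syn)) ∧ AG (¬ack → EX (syn ∧ ack))).

Does not hold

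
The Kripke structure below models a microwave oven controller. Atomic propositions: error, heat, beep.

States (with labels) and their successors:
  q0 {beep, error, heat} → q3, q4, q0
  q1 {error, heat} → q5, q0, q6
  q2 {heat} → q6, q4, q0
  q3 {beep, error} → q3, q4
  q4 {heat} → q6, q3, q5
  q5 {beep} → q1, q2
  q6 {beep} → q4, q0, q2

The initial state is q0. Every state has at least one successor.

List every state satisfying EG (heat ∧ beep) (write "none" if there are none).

{q0}

States satisfying heat ∧ beep: {q0}.
States satisfying EG (heat ∧ beep): {q0}.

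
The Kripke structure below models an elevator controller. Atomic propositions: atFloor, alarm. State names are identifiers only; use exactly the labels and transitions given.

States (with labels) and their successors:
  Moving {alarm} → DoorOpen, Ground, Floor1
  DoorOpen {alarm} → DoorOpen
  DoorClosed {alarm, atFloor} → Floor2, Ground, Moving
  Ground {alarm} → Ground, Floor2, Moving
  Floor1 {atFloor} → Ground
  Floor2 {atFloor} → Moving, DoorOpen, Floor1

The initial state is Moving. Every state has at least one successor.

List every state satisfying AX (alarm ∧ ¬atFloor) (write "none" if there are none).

States satisfying alarm ∧ ¬atFloor: {Moving, DoorOpen, Ground}.
States satisfying AX (alarm ∧ ¬atFloor): {DoorOpen, Floor1}.

{DoorOpen, Floor1}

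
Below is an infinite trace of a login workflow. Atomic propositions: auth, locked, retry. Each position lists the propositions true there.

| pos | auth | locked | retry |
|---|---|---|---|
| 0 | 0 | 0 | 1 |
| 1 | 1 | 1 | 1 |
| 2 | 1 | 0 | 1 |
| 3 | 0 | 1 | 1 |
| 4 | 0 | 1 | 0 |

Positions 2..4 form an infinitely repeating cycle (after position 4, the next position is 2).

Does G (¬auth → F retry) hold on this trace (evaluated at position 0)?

¬auth → F retry holds at every position 0..4, and those are all positions ever visited, so G (¬auth → F retry) holds.
Positions where ¬auth holds: 0, 3, 4.
Check F retry at each: 0→ok, 3→ok, 4→ok.

Satisfied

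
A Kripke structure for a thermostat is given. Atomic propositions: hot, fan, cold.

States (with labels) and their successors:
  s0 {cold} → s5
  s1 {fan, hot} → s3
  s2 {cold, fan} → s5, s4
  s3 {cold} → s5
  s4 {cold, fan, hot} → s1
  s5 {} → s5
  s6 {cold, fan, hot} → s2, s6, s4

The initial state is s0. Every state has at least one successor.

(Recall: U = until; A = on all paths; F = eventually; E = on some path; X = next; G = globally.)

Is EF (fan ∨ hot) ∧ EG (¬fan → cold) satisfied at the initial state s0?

States satisfying fan ∨ hot: {s1, s2, s4, s6}.
States satisfying EF (fan ∨ hot): {s1, s2, s4, s6}.
States satisfying ¬fan → cold: {s0, s1, s2, s3, s4, s6}.
States satisfying EG (¬fan → cold): {s6}.
States satisfying EF (fan ∨ hot) ∧ EG (¬fan → cold): {s6}.
s0 ∉ Sat(EF (fan ∨ hot) ∧ EG (¬fan → cold)).

No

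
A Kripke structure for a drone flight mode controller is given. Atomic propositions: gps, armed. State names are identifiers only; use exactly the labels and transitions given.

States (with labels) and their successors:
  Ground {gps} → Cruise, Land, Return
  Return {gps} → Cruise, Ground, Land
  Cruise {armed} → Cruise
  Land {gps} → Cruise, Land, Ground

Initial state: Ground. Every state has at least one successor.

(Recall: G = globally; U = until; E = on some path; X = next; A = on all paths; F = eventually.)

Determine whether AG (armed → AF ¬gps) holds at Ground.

States satisfying armed → AF ¬gps: {Ground, Return, Cruise, Land}.
States satisfying AG (armed → AF ¬gps): {Ground, Return, Cruise, Land}.
Every state reachable from Ground satisfies armed → AF ¬gps.
Ground ∈ Sat(AG (armed → AF ¬gps)).

Yes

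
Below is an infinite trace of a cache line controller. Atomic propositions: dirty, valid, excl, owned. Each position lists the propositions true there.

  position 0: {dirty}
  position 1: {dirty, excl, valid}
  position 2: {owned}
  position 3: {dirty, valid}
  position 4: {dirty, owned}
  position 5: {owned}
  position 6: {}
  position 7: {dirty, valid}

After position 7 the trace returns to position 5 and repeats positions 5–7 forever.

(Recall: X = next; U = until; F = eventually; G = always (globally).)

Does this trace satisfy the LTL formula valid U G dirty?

Does not hold

Walking from position 0: at position 0, G dirty has not yet held and valid fails, so valid U G dirty is false.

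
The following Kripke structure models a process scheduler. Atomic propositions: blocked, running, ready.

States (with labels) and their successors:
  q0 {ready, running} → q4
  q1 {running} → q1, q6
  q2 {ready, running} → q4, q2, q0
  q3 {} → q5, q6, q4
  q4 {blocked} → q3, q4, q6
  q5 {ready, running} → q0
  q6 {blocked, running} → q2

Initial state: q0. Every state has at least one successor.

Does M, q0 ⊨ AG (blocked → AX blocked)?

States satisfying blocked → AX blocked: {q0, q1, q2, q3, q5}.
States satisfying AG (blocked → AX blocked): ∅.
q4 is reachable from q0 and violates blocked → AX blocked, so AG fails at q0.
q0 ∉ Sat(AG (blocked → AX blocked)).

Violated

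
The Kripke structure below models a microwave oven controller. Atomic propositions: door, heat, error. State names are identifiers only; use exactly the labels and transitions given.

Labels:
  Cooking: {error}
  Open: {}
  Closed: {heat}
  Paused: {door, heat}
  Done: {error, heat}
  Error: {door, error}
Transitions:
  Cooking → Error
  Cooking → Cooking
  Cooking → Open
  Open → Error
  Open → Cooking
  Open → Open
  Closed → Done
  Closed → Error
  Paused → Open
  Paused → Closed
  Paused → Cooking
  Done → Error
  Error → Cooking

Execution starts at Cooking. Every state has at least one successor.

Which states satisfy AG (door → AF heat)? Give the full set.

none

States satisfying door → AF heat: {Cooking, Open, Closed, Paused, Done}.
States satisfying AG (door → AF heat): ∅.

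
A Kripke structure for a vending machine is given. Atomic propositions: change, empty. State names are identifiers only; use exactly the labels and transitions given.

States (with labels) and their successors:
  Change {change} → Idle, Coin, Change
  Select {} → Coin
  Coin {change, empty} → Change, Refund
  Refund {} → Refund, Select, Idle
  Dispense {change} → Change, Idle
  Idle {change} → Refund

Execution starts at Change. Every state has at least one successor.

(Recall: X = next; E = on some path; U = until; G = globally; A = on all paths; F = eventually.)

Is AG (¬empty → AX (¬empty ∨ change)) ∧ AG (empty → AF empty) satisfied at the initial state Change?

States satisfying ¬empty → AX (¬empty ∨ change): {Change, Select, Coin, Refund, Dispense, Idle}.
States satisfying AG (¬empty → AX (¬empty ∨ change)): {Change, Select, Coin, Refund, Dispense, Idle}.
States satisfying empty → AF empty: {Change, Select, Coin, Refund, Dispense, Idle}.
States satisfying AG (empty → AF empty): {Change, Select, Coin, Refund, Dispense, Idle}.
States satisfying AG (¬empty → AX (¬empty ∨ change)) ∧ AG (empty → AF empty): {Change, Select, Coin, Refund, Dispense, Idle}.
Change ∈ Sat(AG (¬empty → AX (¬empty ∨ change)) ∧ AG (empty → AF empty)).

Yes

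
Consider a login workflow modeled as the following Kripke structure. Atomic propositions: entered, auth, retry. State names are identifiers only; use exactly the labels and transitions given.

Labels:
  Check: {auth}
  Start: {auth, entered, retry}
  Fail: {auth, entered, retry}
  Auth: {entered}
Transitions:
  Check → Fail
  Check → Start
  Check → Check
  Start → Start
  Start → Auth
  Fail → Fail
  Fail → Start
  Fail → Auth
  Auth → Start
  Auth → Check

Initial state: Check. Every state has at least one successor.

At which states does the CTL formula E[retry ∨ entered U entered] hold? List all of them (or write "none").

{Start, Fail, Auth}

States satisfying retry ∨ entered: {Start, Fail, Auth}.
States satisfying entered: {Start, Fail, Auth}.
States satisfying E[retry ∨ entered U entered]: {Start, Fail, Auth}.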